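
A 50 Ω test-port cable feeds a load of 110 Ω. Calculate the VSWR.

VSWR ≈ 2.2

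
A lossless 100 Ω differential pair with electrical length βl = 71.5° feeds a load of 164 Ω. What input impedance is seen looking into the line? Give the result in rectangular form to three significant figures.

tan(βl) = tan(71.5°) = 2.99
Z_in = Z_0·(Z_L + jZ_0·tanβl)/(Z_0 + jZ_L·tanβl)
     = 100·(164 + j299)/(100 + j490)

Z_in ≈ 65.1 − j20.2 Ω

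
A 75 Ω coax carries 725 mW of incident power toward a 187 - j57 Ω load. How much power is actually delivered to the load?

P_delivered ≈ 566 mW

|Γ| = |(112 − j57)/(262 − j57)| = 0.469
|Γ|² = 0.22
P_refl = |Γ|²·P_inc = 159 mW, P_del = (1 − |Γ|²)·P_inc = 566 mW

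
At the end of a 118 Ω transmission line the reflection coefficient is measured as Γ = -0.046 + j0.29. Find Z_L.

Z_L ≈ 91.5 + j58.1 Ω

Z_L = Z_0·(1 + Γ)/(1 − Γ) = 118·(0.954 + j0.29)/(1.05 − j0.29)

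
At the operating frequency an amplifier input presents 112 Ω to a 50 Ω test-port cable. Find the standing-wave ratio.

VSWR ≈ 2.24

For a purely resistive load, VSWR = R_L/Z_0 or Z_0/R_L (whichever > 1) = 112/50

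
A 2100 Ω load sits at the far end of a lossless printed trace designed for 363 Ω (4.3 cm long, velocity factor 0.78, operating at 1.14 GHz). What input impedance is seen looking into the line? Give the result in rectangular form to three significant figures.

λ = v/f = 0.78·c / 1.14 GHz = 0.205 m
βl = 2π·l/λ = 2π × 0.209 = 75.4°
tan(βl) = tan(75.4°) = 3.84
Z_in = Z_0·(Z_L + jZ_0·tanβl)/(Z_0 + jZ_L·tanβl)
     = 363·(2100 + j1400)/(363 + j8070)

Z_in ≈ 66.9 − j91.4 Ω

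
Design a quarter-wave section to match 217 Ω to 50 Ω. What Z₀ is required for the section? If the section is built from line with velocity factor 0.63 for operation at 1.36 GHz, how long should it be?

Z_qwt ≈ 104 Ω; length ≈ 3.47 cm

Z_qwt = √(Z_0·R_L) = √(50 × 217) = √10850
λ = 0.63·c/f = 0.139 m, so l = λ/4 = 0.0347 m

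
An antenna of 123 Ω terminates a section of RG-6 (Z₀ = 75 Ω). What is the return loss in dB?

Γ = (123 − 75)/(123 + 75) = 0.242
RL = −20·log₁₀|Γ| = −20·log₁₀(0.242)

RL ≈ 12.3 dB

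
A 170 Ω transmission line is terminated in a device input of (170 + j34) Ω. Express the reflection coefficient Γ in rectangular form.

Γ ≈ 0.0099 + j0.099

Γ = (Z_L − Z_0)/(Z_L + Z_0) = (0 + j34)/(340 + j34)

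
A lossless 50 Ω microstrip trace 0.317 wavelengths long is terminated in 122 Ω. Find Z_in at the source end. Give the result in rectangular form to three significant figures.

βl = 2π × 0.317 = 114°
tan(βl) = tan(114°) = -2.23
Z_in = Z_0·(Z_L + jZ_0·tanβl)/(Z_0 + jZ_L·tanβl)
     = 50·(122 − j112)/(50 − j272)

Z_in ≈ 23.8 + j18 Ω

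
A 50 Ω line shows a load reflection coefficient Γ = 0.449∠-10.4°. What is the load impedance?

Z_L = Z_0·(1 + Γ)/(1 − Γ) = 50·(1.44 − j0.0811)/(0.558 + j0.0811)

Z_L ≈ 125 − j25.5 Ω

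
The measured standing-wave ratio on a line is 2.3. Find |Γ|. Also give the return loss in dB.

|Γ| ≈ 0.394; return loss ≈ 8.09 dB

|Γ| = (S − 1)/(S + 1) = (2.3 − 1)/(2.3 + 1) = 1.3/3.3
RL = −20·log₁₀|Γ| = −20·log₁₀(0.394)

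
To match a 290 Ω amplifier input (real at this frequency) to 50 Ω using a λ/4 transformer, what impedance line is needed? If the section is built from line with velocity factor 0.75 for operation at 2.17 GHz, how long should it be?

Z_qwt ≈ 120 Ω; length ≈ 2.59 cm

Z_qwt = √(Z_0·R_L) = √(50 × 290) = √14500
λ = 0.75·c/f = 0.104 m, so l = λ/4 = 0.0259 m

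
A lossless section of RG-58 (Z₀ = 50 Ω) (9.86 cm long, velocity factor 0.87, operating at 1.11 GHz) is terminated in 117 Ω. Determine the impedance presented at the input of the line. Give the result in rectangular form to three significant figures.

λ = v/f = 0.87·c / 1.11 GHz = 0.235 m
βl = 2π·l/λ = 2π × 0.419 = 151°
tan(βl) = tan(151°) = -0.555
Z_in = Z_0·(Z_L + jZ_0·tanβl)/(Z_0 + jZ_L·tanβl)
     = 50·(117 − j27.8)/(50 − j65)

Z_in ≈ 56.9 + j46.2 Ω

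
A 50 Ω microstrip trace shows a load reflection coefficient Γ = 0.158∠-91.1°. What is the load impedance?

Z_L ≈ 47.3 − j15.3 Ω

Z_L = Z_0·(1 + Γ)/(1 − Γ) = 50·(0.997 − j0.158)/(1 + j0.158)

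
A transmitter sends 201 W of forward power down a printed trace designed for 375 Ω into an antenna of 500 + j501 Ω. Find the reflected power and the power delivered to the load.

|Γ| = |(125 + j501)/(875 + j501)| = 0.512
|Γ|² = 0.262
P_refl = |Γ|²·P_inc = 52.7 W, P_del = (1 − |Γ|²)·P_inc = 148 W

P_reflected ≈ 52.7 W; P_delivered ≈ 148 W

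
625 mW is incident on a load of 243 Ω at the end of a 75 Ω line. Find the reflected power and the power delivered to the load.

P_reflected ≈ 174 mW; P_delivered ≈ 451 mW

Γ = (243 − 75)/(243 + 75) = 0.528
|Γ|² = 0.279
P_refl = |Γ|²·P_inc = 174 mW, P_del = (1 − |Γ|²)·P_inc = 451 mW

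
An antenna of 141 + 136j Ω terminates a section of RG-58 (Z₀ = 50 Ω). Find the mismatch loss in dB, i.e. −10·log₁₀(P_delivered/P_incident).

Γ = (91 + j136)/(191 + j136), |Γ| = 0.698
|Γ|² = 0.487, so P_del/P_inc = 1 − |Γ|² = 0.513
ML = −10·log₁₀(1 − |Γ|²)

mismatch loss ≈ 2.9 dB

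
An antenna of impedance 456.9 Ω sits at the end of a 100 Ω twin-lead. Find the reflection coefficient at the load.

Γ = (Z_L − Z_0)/(Z_L + Z_0) = (456.9 − 100)/(456.9 + 100) = 356.9/556.9

Γ = 0.641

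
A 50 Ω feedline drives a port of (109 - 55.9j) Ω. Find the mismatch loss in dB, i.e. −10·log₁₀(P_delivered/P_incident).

Γ = (59 − j55.9)/(159 − j55.9), |Γ| = 0.482
|Γ|² = 0.233, so P_del/P_inc = 1 − |Γ|² = 0.767
ML = −10·log₁₀(1 − |Γ|²)

mismatch loss ≈ 1.15 dB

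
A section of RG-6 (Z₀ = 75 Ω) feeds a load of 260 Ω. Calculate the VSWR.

For a purely resistive load, VSWR = R_L/Z_0 or Z_0/R_L (whichever > 1) = 260/75

VSWR ≈ 3.47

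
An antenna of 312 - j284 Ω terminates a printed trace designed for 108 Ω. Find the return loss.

RL ≈ 3.23 dB

Γ = (204 − j284)/(420 − j284), |Γ| = 0.69
RL = −20·log₁₀|Γ| = −20·log₁₀(0.69)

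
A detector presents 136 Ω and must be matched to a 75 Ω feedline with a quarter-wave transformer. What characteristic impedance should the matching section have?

Z_qwt ≈ 101 Ω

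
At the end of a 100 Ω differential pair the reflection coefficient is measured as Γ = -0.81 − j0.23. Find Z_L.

Z_L = Z_0·(1 + Γ)/(1 − Γ) = 100·(0.19 − j0.23)/(1.81 + j0.23)

Z_L ≈ 8.74 − j13.8 Ω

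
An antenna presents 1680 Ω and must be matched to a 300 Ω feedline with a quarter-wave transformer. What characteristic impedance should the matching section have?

Z_qwt ≈ 710 Ω

Z_qwt = √(Z_0·R_L) = √(300 × 1680) = √504000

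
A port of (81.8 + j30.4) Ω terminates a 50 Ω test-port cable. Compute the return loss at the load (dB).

RL ≈ 9.76 dB

Γ = (31.8 + j30.4)/(131.8 + j30.4), |Γ| = 0.325
RL = −20·log₁₀|Γ| = −20·log₁₀(0.325)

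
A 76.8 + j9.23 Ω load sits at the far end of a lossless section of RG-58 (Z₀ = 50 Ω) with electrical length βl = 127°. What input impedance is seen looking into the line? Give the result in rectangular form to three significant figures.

tan(βl) = tan(127°) = -1.33
Z_in = Z_0·(Z_L + jZ_0·tanβl)/(Z_0 + jZ_L·tanβl)
     = 50·(76.8 − j57.1)/(62.2 − j102)

Z_in ≈ 37.2 + j15 Ω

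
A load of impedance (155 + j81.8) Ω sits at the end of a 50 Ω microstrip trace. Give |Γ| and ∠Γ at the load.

Γ = (Z_L − Z_0)/(Z_L + Z_0) = (105 + j81.8)/(205 + j81.8)
|Γ| = 133/221 = 0.603

Γ ≈ 0.603 ∠ 16.2°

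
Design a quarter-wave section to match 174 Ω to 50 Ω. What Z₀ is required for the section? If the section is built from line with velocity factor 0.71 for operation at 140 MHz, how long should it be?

Z_qwt = √(Z_0·R_L) = √(50 × 174) = √8700
λ = 0.71·c/f = 1.52 m, so l = λ/4 = 0.38 m

Z_qwt ≈ 93.3 Ω; length ≈ 38 cm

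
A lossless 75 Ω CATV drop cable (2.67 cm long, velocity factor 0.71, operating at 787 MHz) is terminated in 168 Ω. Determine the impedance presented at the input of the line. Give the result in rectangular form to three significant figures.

λ = v/f = 0.71·c / 787 MHz = 0.271 m
βl = 2π·l/λ = 2π × 0.0987 = 35.5°
tan(βl) = tan(35.5°) = 0.714
Z_in = Z_0·(Z_L + jZ_0·tanβl)/(Z_0 + jZ_L·tanβl)
     = 75·(168 + j53.5)/(75 + j120)

Z_in ≈ 71.3 − j60.5 Ω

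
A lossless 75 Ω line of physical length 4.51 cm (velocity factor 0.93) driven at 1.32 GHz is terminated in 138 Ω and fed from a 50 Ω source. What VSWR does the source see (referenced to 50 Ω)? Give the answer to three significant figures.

VSWR ≈ 1.37

λ = v/f = 0.93·c / 1.32 GHz = 0.211 m
βl = 2π·l/λ = 2π × 0.213 = 76.8°
tan(βl) = 4.27
Z_in = Z_0·(Z_L + jZ_0·tanβl)/(Z_0 + jZ_L·tanβl) = 42.3 − j12.2 Ω
Γ_s = (Z_in − Z_s)/(Z_in + Z_s) = (-7.69 − j12.2)/(92.3 − j12.2), |Γ_s| = 0.155
VSWR = (1 + |Γ_s|)/(1 − |Γ_s|)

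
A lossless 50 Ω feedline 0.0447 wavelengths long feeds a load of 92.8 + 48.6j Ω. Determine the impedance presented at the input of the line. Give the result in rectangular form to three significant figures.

βl = 2π × 0.0447 = 16.1°
tan(βl) = tan(16.1°) = 0.288
Z_in = Z_0·(Z_L + jZ_0·tanβl)/(Z_0 + jZ_L·tanβl)
     = 50·(92.8 + j63)/(36 + j26.8)

Z_in ≈ 125 − j5.39 Ω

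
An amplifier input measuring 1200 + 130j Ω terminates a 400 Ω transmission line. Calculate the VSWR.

Γ = (Z_L − Z_0)/(Z_L + Z_0) = (800 + j130)/(1600 + j130)
|Γ| = 810/1610 = 0.505
VSWR = (1 + |Γ|)/(1 − |Γ|) = 1.5/0.495

VSWR ≈ 3.04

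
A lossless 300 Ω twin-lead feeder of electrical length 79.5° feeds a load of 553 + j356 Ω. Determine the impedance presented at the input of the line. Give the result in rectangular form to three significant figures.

Z_in ≈ 130 − j126 Ω

tan(βl) = tan(79.5°) = 5.4
Z_in = Z_0·(Z_L + jZ_0·tanβl)/(Z_0 + jZ_L·tanβl)
     = 300·(553 + j1970)/(-1620 + j2980)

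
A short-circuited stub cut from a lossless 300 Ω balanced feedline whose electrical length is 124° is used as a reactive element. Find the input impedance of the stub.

tan(βl) = -1.48
For a short-circuited stub, Z_in = jZ_0·tan(βl)

Z_in ≈ −j445 Ω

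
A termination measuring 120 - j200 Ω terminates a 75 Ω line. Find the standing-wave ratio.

Γ = (Z_L − Z_0)/(Z_L + Z_0) = (45 − j200)/(195 − j200)
|Γ| = 205/279 = 0.734
VSWR = (1 + |Γ|)/(1 − |Γ|) = 1.73/0.266

VSWR ≈ 6.52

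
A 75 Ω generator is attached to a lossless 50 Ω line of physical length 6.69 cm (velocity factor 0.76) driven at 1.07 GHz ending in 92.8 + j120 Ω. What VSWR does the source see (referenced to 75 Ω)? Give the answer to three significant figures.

λ = v/f = 0.76·c / 1.07 GHz = 0.213 m
βl = 2π·l/λ = 2π × 0.314 = 113°
tan(βl) = -2.35
Z_in = Z_0·(Z_L + jZ_0·tanβl)/(Z_0 + jZ_L·tanβl) = 9.59 + j6.65 Ω
Γ_s = (Z_in − Z_s)/(Z_in + Z_s) = (-65.4 + j6.65)/(84.6 + j6.65), |Γ_s| = 0.775
VSWR = (1 + |Γ_s|)/(1 − |Γ_s|)

VSWR ≈ 7.88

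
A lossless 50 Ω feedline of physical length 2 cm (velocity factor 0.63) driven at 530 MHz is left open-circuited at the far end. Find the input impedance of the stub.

λ = v/f = 0.63·c / 530 MHz = 0.357 m
βl = 2π·l/λ = 2π × 0.0561 = 20.2°
tan(βl) = 0.368
For an open-circuited stub, Z_in = −jZ_0·cot(βl) = −jZ_0/tan(βl)

Z_in ≈ −j136 Ω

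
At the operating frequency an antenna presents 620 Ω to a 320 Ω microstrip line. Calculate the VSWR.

VSWR ≈ 1.94

Γ = (620 − 320)/(620 + 320) = 0.319
VSWR = (1 + 0.319)/(1 − 0.319)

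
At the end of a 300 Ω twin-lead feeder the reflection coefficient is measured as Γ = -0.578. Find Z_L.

Z_L ≈ 80.2 Ω

Z_L = Z_0·(1 + Γ)/(1 − Γ) = 300·(0.422)/(1.58)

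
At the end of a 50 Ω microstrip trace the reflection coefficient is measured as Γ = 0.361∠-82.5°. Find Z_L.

Z_L = Z_0·(1 + Γ)/(1 − Γ) = 50·(1.05 − j0.358)/(0.953 + j0.358)

Z_L ≈ 42 − j34.5 Ω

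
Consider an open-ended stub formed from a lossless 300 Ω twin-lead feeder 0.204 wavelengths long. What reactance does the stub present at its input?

X_in ≈ -89.2 Ω (capacitive)

βl = 2π × 0.204 = 73.4°
tan(βl) = 3.36
For an open-ended stub, Z_in = −jZ_0·cot(βl) = −jZ_0/tan(βl)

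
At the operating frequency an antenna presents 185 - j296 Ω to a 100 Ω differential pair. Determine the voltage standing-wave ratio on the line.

VSWR ≈ 6.98

Γ = (Z_L − Z_0)/(Z_L + Z_0) = (85 − j296)/(285 − j296)
|Γ| = 308/411 = 0.749
VSWR = (1 + |Γ|)/(1 − |Γ|) = 1.75/0.251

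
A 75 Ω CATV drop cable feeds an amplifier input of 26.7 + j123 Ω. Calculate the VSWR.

VSWR ≈ 10.6

Γ = (Z_L − Z_0)/(Z_L + Z_0) = (-48.3 + j123)/(101.7 + j123)
|Γ| = 132/160 = 0.828
VSWR = (1 + |Γ|)/(1 − |Γ|) = 1.83/0.172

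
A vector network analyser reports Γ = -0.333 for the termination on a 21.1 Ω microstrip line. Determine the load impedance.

Z_L = Z_0·(1 + Γ)/(1 − Γ) = 21.1·(0.667)/(1.33)

Z_L ≈ 10.6 Ω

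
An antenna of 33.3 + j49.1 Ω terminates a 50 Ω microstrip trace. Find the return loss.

RL ≈ 5.41 dB

Γ = (-16.7 + j49.1)/(83.3 + j49.1), |Γ| = 0.536
RL = −20·log₁₀|Γ| = −20·log₁₀(0.536)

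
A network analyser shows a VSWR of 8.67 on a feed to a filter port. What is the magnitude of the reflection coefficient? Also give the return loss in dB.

|Γ| ≈ 0.793; return loss ≈ 2.01 dB

|Γ| = (S − 1)/(S + 1) = (8.67 − 1)/(8.67 + 1) = 7.67/9.67
RL = −20·log₁₀|Γ| = −20·log₁₀(0.793)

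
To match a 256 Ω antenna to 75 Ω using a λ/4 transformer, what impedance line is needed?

Z_qwt = √(Z_0·R_L) = √(75 × 256) = √19200

Z_qwt ≈ 139 Ω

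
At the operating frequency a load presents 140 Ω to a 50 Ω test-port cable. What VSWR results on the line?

VSWR ≈ 2.8

For a purely resistive load, VSWR = R_L/Z_0 or Z_0/R_L (whichever > 1) = 140/50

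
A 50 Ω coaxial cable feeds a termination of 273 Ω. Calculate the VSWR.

VSWR ≈ 5.46

Γ = (273 − 50)/(273 + 50) = 0.69
VSWR = (1 + 0.69)/(1 − 0.69)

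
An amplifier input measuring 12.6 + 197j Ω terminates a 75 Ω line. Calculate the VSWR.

VSWR ≈ 47.2

Γ = (Z_L − Z_0)/(Z_L + Z_0) = (-62.4 + j197)/(87.6 + j197)
|Γ| = 207/216 = 0.958
VSWR = (1 + |Γ|)/(1 − |Γ|) = 1.96/0.0415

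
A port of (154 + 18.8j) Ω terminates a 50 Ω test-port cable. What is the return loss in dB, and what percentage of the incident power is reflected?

RL ≈ 5.75 dB; 26.6% of incident power reflected

Γ = (104 + j18.8)/(204 + j18.8), |Γ| = 0.516
RL = −20·log₁₀(0.516) = 5.75 dB
P_refl/P_inc = |Γ|² = 0.266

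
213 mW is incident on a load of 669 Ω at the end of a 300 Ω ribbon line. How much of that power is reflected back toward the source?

P_reflected ≈ 30.9 mW

Γ = (669 − 300)/(669 + 300) = 0.381
|Γ|² = 0.145
P_refl = |Γ|²·P_inc = 30.9 mW, P_del = (1 − |Γ|²)·P_inc = 182 mW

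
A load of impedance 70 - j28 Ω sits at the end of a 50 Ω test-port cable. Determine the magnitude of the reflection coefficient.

|Γ| ≈ 0.279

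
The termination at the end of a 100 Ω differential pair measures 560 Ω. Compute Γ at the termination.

Γ = (Z_L − Z_0)/(Z_L + Z_0) = (560 − 100)/(560 + 100) = 460/660

Γ = 0.697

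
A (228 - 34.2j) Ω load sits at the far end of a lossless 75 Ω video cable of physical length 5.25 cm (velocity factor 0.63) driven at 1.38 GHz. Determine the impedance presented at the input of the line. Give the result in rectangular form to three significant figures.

Z_in ≈ 52.7 + j72 Ω

λ = v/f = 0.63·c / 1.38 GHz = 0.137 m
βl = 2π·l/λ = 2π × 0.383 = 138°
tan(βl) = tan(138°) = -0.9
Z_in = Z_0·(Z_L + jZ_0·tanβl)/(Z_0 + jZ_L·tanβl)
     = 75·(228 − j102)/(44.2 − j205)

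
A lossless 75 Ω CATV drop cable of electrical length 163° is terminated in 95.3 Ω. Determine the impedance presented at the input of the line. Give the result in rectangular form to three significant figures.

tan(βl) = tan(163°) = -0.306
Z_in = Z_0·(Z_L + jZ_0·tanβl)/(Z_0 + jZ_L·tanβl)
     = 75·(95.3 − j22.9)/(75 − j29.1)

Z_in ≈ 90.5 + j12.2 Ω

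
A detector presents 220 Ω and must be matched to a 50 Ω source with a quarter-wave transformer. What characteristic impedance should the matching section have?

Z_qwt ≈ 105 Ω

Z_qwt = √(Z_0·R_L) = √(50 × 220) = √11000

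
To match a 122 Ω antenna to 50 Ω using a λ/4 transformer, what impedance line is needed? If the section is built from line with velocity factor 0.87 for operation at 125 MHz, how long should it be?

Z_qwt = √(Z_0·R_L) = √(50 × 122) = √6100
λ = 0.87·c/f = 2.09 m, so l = λ/4 = 0.522 m

Z_qwt ≈ 78.1 Ω; length ≈ 52.2 cm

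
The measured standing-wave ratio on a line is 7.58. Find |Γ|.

|Γ| = (S − 1)/(S + 1) = (7.58 − 1)/(7.58 + 1) = 6.58/8.58

|Γ| ≈ 0.767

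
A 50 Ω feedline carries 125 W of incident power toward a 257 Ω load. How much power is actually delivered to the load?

Γ = (257 − 50)/(257 + 50) = 0.674
|Γ|² = 0.455
P_refl = |Γ|²·P_inc = 56.8 W, P_del = (1 − |Γ|²)·P_inc = 68.2 W

P_delivered ≈ 68.2 W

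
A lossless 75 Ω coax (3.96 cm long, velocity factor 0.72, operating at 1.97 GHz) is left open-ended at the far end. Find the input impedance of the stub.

λ = v/f = 0.72·c / 1.97 GHz = 0.11 m
βl = 2π·l/λ = 2π × 0.361 = 130°
tan(βl) = -1.19
For an open-ended stub, Z_in = −jZ_0·cot(βl) = −jZ_0/tan(βl)

Z_in ≈ +j63 Ω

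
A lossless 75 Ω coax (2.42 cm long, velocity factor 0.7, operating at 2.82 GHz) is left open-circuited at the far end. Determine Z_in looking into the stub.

Z_in ≈ +j38.2 Ω

λ = v/f = 0.7·c / 2.82 GHz = 0.0745 m
βl = 2π·l/λ = 2π × 0.325 = 117°
tan(βl) = -1.96
For an open-circuited stub, Z_in = −jZ_0·cot(βl) = −jZ_0/tan(βl)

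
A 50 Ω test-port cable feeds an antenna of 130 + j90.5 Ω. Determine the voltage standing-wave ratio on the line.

Γ = (Z_L − Z_0)/(Z_L + Z_0) = (80 + j90.5)/(180 + j90.5)
|Γ| = 121/201 = 0.6
VSWR = (1 + |Γ|)/(1 − |Γ|) = 1.6/0.4

VSWR ≈ 3.99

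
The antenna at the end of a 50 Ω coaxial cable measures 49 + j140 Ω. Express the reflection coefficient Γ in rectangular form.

Γ ≈ 0.663 + j0.476

Γ = (Z_L − Z_0)/(Z_L + Z_0) = (-1 + j140)/(99 + j140)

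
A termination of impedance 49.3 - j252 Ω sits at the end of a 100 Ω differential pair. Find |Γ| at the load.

|Γ| ≈ 0.878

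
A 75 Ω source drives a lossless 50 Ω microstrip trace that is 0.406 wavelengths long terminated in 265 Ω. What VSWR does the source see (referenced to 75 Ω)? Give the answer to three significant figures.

VSWR ≈ 4.93

βl = 2π × 0.406 = 146°
tan(βl) = -0.67
Z_in = Z_0·(Z_L + jZ_0·tanβl)/(Z_0 + jZ_L·tanβl) = 28.2 + j66.6 Ω
Γ_s = (Z_in − Z_s)/(Z_in + Z_s) = (-46.8 + j66.6)/(103 + j66.6), |Γ_s| = 0.663
VSWR = (1 + |Γ_s|)/(1 − |Γ_s|)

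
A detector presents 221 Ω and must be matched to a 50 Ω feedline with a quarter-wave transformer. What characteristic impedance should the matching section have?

Z_qwt = √(Z_0·R_L) = √(50 × 221) = √11050

Z_qwt ≈ 105 Ω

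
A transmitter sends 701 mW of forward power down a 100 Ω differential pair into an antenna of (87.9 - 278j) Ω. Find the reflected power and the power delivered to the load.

|Γ| = |(-12.1 − j278)/(187.9 − j278)| = 0.829
|Γ|² = 0.688
P_refl = |Γ|²·P_inc = 482 mW, P_del = (1 − |Γ|²)·P_inc = 219 mW

P_reflected ≈ 482 mW; P_delivered ≈ 219 mW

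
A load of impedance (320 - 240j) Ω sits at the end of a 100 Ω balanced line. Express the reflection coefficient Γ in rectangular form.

Γ = (Z_L − Z_0)/(Z_L + Z_0) = (220 − j240)/(420 − j240)

Γ ≈ 0.641 − j0.205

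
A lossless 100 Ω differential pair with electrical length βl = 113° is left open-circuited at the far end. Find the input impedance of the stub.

Z_in ≈ +j42.4 Ω

tan(βl) = -2.36
For an open-circuited stub, Z_in = −jZ_0·cot(βl) = −jZ_0/tan(βl)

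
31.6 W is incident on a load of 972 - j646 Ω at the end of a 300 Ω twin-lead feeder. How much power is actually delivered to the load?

P_delivered ≈ 18.1 W

|Γ| = |(672 − j646)/(1272 − j646)| = 0.653
|Γ|² = 0.427
P_refl = |Γ|²·P_inc = 13.5 W, P_del = (1 − |Γ|²)·P_inc = 18.1 W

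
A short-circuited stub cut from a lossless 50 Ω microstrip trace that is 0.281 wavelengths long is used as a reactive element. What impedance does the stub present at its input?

Z_in ≈ −j253 Ω

βl = 2π × 0.281 = 101°
tan(βl) = -5.07
For a short-circuited stub, Z_in = jZ_0·tan(βl)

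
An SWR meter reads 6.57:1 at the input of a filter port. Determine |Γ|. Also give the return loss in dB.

|Γ| ≈ 0.736; return loss ≈ 2.66 dB

|Γ| = (S − 1)/(S + 1) = (6.57 − 1)/(6.57 + 1) = 5.57/7.57
RL = −20·log₁₀|Γ| = −20·log₁₀(0.736)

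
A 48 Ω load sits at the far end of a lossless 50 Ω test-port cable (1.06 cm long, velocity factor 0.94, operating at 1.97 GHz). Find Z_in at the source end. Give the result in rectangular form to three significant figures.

λ = v/f = 0.94·c / 1.97 GHz = 0.143 m
βl = 2π·l/λ = 2π × 0.074 = 26.7°
tan(βl) = tan(26.7°) = 0.502
Z_in = Z_0·(Z_L + jZ_0·tanβl)/(Z_0 + jZ_L·tanβl)
     = 50·(48 + j25.1)/(50 + j24.1)

Z_in ≈ 48.8 + j1.6 Ω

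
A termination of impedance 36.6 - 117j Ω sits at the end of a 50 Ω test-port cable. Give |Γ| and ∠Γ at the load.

Γ = (Z_L − Z_0)/(Z_L + Z_0) = (-13.4 − j117)/(86.6 − j117)
|Γ| = 118/146 = 0.809

Γ ≈ 0.809 ∠ -43°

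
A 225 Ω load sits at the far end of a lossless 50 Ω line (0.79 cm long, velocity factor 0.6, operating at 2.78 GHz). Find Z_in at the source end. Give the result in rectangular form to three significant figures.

Z_in ≈ 21.9 − j46.9 Ω

λ = v/f = 0.6·c / 2.78 GHz = 0.0647 m
βl = 2π·l/λ = 2π × 0.122 = 43.9°
tan(βl) = tan(43.9°) = 0.963
Z_in = Z_0·(Z_L + jZ_0·tanβl)/(Z_0 + jZ_L·tanβl)
     = 50·(225 + j48.2)/(50 + j217)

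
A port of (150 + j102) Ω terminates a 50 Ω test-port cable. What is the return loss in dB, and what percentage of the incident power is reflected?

Γ = (100 + j102)/(200 + j102), |Γ| = 0.636
RL = −20·log₁₀(0.636) = 3.93 dB
P_refl/P_inc = |Γ|² = 0.405

RL ≈ 3.93 dB; 40.5% of incident power reflected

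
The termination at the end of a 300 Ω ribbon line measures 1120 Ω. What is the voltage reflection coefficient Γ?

Γ = (Z_L − Z_0)/(Z_L + Z_0) = (1120 − 300)/(1120 + 300) = 820/1420

Γ = 0.577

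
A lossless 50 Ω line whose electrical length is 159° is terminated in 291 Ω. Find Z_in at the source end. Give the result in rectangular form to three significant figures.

Z_in ≈ 55.7 + j105 Ω

tan(βl) = tan(159°) = -0.384
Z_in = Z_0·(Z_L + jZ_0·tanβl)/(Z_0 + jZ_L·tanβl)
     = 50·(291 − j19.2)/(50 − j112)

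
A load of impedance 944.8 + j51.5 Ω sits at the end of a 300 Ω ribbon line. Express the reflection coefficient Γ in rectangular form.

Γ ≈ 0.519 + j0.0199

Γ = (Z_L − Z_0)/(Z_L + Z_0) = (644.8 + j51.5)/(1245 + j51.5)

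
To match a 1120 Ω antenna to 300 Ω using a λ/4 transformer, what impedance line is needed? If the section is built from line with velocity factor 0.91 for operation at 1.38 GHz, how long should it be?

Z_qwt ≈ 580 Ω; length ≈ 4.95 cm

Z_qwt = √(Z_0·R_L) = √(300 × 1120) = √336000
λ = 0.91·c/f = 0.198 m, so l = λ/4 = 0.0495 m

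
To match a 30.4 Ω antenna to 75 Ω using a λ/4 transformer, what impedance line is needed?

Z_qwt = √(Z_0·R_L) = √(75 × 30.4) = √2280

Z_qwt ≈ 47.7 Ω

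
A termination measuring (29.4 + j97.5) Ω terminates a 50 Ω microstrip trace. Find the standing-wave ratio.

Γ = (Z_L − Z_0)/(Z_L + Z_0) = (-20.6 + j97.5)/(79.4 + j97.5)
|Γ| = 99.7/126 = 0.793
VSWR = (1 + |Γ|)/(1 − |Γ|) = 1.79/0.207

VSWR ≈ 8.64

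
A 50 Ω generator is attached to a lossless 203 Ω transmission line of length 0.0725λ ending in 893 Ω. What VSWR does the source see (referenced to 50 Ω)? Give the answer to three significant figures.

βl = 2π × 0.0725 = 26.1°
tan(βl) = 0.49
Z_in = Z_0·(Z_L + jZ_0·tanβl)/(Z_0 + jZ_L·tanβl) = 196 − j323 Ω
Γ_s = (Z_in − Z_s)/(Z_in + Z_s) = (146 − j323)/(246 − j323), |Γ_s| = 0.873
VSWR = (1 + |Γ_s|)/(1 − |Γ_s|)

VSWR ≈ 14.8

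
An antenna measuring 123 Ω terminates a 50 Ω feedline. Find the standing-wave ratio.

For a purely resistive load, VSWR = R_L/Z_0 or Z_0/R_L (whichever > 1) = 123/50

VSWR ≈ 2.46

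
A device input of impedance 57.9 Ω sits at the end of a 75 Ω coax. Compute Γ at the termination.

Γ = (Z_L − Z_0)/(Z_L + Z_0) = (57.9 − 75)/(57.9 + 75) = -17.1/132.9

Γ = -0.129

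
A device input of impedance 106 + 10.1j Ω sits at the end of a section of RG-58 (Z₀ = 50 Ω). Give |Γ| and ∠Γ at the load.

Γ ≈ 0.364 ∠ 6.52°

Γ = (Z_L − Z_0)/(Z_L + Z_0) = (56 + j10.1)/(156 + j10.1)
|Γ| = 56.9/156 = 0.364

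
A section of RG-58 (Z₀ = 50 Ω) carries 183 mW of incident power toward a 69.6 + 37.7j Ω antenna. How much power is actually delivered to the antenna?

P_delivered ≈ 162 mW

|Γ| = |(19.6 + j37.7)/(119.6 + j37.7)| = 0.339
|Γ|² = 0.115
P_refl = |Γ|²·P_inc = 21 mW, P_del = (1 − |Γ|²)·P_inc = 162 mW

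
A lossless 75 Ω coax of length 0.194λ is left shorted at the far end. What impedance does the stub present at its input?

βl = 2π × 0.194 = 69.8°
tan(βl) = 2.72
For a shorted stub, Z_in = jZ_0·tan(βl)

Z_in ≈ +j204 Ω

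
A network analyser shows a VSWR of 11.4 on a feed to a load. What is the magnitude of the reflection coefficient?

|Γ| = (S − 1)/(S + 1) = (11.4 − 1)/(11.4 + 1) = 10.4/12.4

|Γ| ≈ 0.839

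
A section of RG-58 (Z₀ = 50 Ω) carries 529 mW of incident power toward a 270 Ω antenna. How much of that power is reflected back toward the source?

P_reflected ≈ 250 mW

Γ = (270 − 50)/(270 + 50) = 0.688
|Γ|² = 0.473
P_refl = |Γ|²·P_inc = 250 mW, P_del = (1 − |Γ|²)·P_inc = 279 mW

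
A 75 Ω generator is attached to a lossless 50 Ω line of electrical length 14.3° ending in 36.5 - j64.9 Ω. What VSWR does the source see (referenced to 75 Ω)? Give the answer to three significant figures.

tan(βl) = 0.255
Z_in = Z_0·(Z_L + jZ_0·tanβl)/(Z_0 + jZ_L·tanβl) = 21.5 − j42.2 Ω
Γ_s = (Z_in − Z_s)/(Z_in + Z_s) = (-53.5 − j42.2)/(96.5 − j42.2), |Γ_s| = 0.647
VSWR = (1 + |Γ_s|)/(1 − |Γ_s|)

VSWR ≈ 4.66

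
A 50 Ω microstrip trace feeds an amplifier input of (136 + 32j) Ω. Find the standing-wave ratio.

Γ = (Z_L − Z_0)/(Z_L + Z_0) = (86 + j32)/(186 + j32)
|Γ| = 91.8/189 = 0.486
VSWR = (1 + |Γ|)/(1 − |Γ|) = 1.49/0.514

VSWR ≈ 2.89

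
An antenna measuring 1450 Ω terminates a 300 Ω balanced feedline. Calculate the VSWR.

For a purely resistive load, VSWR = R_L/Z_0 or Z_0/R_L (whichever > 1) = 1450/300

VSWR ≈ 4.83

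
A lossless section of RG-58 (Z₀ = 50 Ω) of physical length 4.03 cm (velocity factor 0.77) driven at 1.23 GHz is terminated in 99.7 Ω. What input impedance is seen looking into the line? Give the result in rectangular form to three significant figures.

λ = v/f = 0.77·c / 1.23 GHz = 0.188 m
βl = 2π·l/λ = 2π × 0.215 = 77.3°
tan(βl) = tan(77.3°) = 4.42
Z_in = Z_0·(Z_L + jZ_0·tanβl)/(Z_0 + jZ_L·tanβl)
     = 50·(99.7 + j221)/(50 + j441)

Z_in ≈ 26 − j8.36 Ω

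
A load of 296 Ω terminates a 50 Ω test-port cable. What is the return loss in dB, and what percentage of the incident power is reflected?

Γ = (296 − 50)/(296 + 50) = 0.711
RL = −20·log₁₀(0.711) = 2.96 dB
P_refl/P_inc = |Γ|² = 0.505

RL ≈ 2.96 dB; 50.5% of incident power reflected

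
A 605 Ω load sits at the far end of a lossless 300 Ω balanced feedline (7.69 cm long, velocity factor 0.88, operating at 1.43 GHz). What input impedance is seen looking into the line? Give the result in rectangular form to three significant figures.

Z_in ≈ 342 + j225 Ω

λ = v/f = 0.88·c / 1.43 GHz = 0.185 m
βl = 2π·l/λ = 2π × 0.417 = 150°
tan(βl) = tan(150°) = -0.578
Z_in = Z_0·(Z_L + jZ_0·tanβl)/(Z_0 + jZ_L·tanβl)
     = 300·(605 − j174)/(300 − j350)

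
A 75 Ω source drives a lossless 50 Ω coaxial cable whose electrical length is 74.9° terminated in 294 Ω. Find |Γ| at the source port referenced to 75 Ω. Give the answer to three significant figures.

|Γ| ≈ 0.789

tan(βl) = 3.71
Z_in = Z_0·(Z_L + jZ_0·tanβl)/(Z_0 + jZ_L·tanβl) = 9.1 − j13.1 Ω
Γ_s = (Z_in − Z_s)/(Z_in + Z_s) = (-65.9 − j13.1)/(84.1 − j13.1), |Γ_s| = 0.789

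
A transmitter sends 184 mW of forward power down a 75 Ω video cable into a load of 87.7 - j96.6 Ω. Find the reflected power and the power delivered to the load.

|Γ| = |(12.7 − j96.6)/(162.7 − j96.6)| = 0.515
|Γ|² = 0.265
P_refl = |Γ|²·P_inc = 48.8 mW, P_del = (1 − |Γ|²)·P_inc = 135 mW

P_reflected ≈ 48.8 mW; P_delivered ≈ 135 mW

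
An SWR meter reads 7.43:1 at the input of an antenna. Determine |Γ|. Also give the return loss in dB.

|Γ| = (S − 1)/(S + 1) = (7.43 − 1)/(7.43 + 1) = 6.43/8.43
RL = −20·log₁₀|Γ| = −20·log₁₀(0.763)

|Γ| ≈ 0.763; return loss ≈ 2.35 dB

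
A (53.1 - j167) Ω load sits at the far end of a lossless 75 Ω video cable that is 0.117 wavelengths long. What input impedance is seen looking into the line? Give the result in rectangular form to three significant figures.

βl = 2π × 0.117 = 42.1°
tan(βl) = tan(42.1°) = 0.904
Z_in = Z_0·(Z_L + jZ_0·tanβl)/(Z_0 + jZ_L·tanβl)
     = 75·(53.1 − j99.2)/(226 + j48)

Z_in ≈ 10.2 − j35.1 Ω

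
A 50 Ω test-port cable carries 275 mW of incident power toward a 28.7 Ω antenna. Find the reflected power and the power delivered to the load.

P_reflected ≈ 20.1 mW; P_delivered ≈ 255 mW

Γ = (28.7 − 50)/(28.7 + 50) = -0.271
|Γ|² = 0.0733
P_refl = |Γ|²·P_inc = 20.1 mW, P_del = (1 − |Γ|²)·P_inc = 255 mW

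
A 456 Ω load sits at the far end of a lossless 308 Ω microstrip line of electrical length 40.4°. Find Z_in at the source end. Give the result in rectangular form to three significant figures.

Z_in ≈ 304 − j121 Ω

tan(βl) = tan(40.4°) = 0.851
Z_in = Z_0·(Z_L + jZ_0·tanβl)/(Z_0 + jZ_L·tanβl)
     = 308·(456 + j262)/(308 + j388)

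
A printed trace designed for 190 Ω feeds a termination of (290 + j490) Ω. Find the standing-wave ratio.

VSWR ≈ 6.38

Γ = (Z_L − Z_0)/(Z_L + Z_0) = (100 + j490)/(480 + j490)
|Γ| = 500/686 = 0.729
VSWR = (1 + |Γ|)/(1 − |Γ|) = 1.73/0.271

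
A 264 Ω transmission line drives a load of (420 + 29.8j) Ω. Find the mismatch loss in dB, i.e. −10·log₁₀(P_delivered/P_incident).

mismatch loss ≈ 0.24 dB

Γ = (156 + j29.8)/(684 + j29.8), |Γ| = 0.232
|Γ|² = 0.0538, so P_del/P_inc = 1 − |Γ|² = 0.946
ML = −10·log₁₀(1 − |Γ|²)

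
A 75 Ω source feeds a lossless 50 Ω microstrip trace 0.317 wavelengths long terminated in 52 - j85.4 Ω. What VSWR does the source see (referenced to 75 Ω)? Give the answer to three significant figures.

βl = 2π × 0.317 = 114°
tan(βl) = -2.23
Z_in = Z_0·(Z_L + jZ_0·tanβl)/(Z_0 + jZ_L·tanβl) = 23.4 + j50.7 Ω
Γ_s = (Z_in − Z_s)/(Z_in + Z_s) = (-51.6 + j50.7)/(98.4 + j50.7), |Γ_s| = 0.654
VSWR = (1 + |Γ_s|)/(1 − |Γ_s|)

VSWR ≈ 4.78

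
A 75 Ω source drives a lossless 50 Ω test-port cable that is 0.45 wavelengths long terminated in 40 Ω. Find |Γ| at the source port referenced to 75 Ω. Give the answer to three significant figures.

|Γ| ≈ 0.292

βl = 2π × 0.45 = 162°
tan(βl) = -0.325
Z_in = Z_0·(Z_L + jZ_0·tanβl)/(Z_0 + jZ_L·tanβl) = 41.4 − j5.48 Ω
Γ_s = (Z_in − Z_s)/(Z_in + Z_s) = (-33.6 − j5.48)/(116 − j5.48), |Γ_s| = 0.292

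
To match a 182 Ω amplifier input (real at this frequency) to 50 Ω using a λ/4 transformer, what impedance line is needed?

Z_qwt = √(Z_0·R_L) = √(50 × 182) = √9100

Z_qwt ≈ 95.4 Ω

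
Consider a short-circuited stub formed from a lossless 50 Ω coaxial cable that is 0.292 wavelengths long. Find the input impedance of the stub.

βl = 2π × 0.292 = 105°
tan(βl) = -3.7
For a short-circuited stub, Z_in = jZ_0·tan(βl)

Z_in ≈ −j185 Ω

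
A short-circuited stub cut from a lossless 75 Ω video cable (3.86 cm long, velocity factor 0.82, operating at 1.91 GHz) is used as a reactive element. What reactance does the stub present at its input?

X_in ≈ -232 Ω (capacitive)

λ = v/f = 0.82·c / 1.91 GHz = 0.129 m
βl = 2π·l/λ = 2π × 0.3 = 108°
tan(βl) = -3.1
For a short-circuited stub, Z_in = jZ_0·tan(βl)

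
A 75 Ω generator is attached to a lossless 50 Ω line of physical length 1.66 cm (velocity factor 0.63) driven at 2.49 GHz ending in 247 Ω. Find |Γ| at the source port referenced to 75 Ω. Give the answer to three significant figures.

λ = v/f = 0.63·c / 2.49 GHz = 0.0759 m
βl = 2π·l/λ = 2π × 0.219 = 78.7°
tan(βl) = 5.02
Z_in = Z_0·(Z_L + jZ_0·tanβl)/(Z_0 + jZ_L·tanβl) = 10.5 − j9.54 Ω
Γ_s = (Z_in − Z_s)/(Z_in + Z_s) = (-64.5 − j9.54)/(85.5 − j9.54), |Γ_s| = 0.758

|Γ| ≈ 0.758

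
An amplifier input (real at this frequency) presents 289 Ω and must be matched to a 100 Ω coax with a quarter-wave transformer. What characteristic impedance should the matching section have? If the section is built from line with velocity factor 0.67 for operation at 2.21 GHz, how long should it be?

Z_qwt ≈ 170 Ω; length ≈ 2.27 cm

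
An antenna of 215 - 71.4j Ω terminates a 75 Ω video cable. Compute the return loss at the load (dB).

Γ = (140 − j71.4)/(290 − j71.4), |Γ| = 0.526
RL = −20·log₁₀|Γ| = −20·log₁₀(0.526)

RL ≈ 5.58 dB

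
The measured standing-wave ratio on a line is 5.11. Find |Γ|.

|Γ| ≈ 0.673

|Γ| = (S − 1)/(S + 1) = (5.11 − 1)/(5.11 + 1) = 4.11/6.11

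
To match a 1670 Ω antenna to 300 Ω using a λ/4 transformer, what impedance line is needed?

Z_qwt ≈ 708 Ω

Z_qwt = √(Z_0·R_L) = √(300 × 1670) = √501000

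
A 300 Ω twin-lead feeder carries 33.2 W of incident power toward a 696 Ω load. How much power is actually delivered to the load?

Γ = (696 − 300)/(696 + 300) = 0.398
|Γ|² = 0.158
P_refl = |Γ|²·P_inc = 5.25 W, P_del = (1 − |Γ|²)·P_inc = 28 W

P_delivered ≈ 28 W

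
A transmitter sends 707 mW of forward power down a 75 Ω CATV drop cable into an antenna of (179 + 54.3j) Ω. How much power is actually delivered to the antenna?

P_delivered ≈ 563 mW

|Γ| = |(104 + j54.3)/(254 + j54.3)| = 0.452
|Γ|² = 0.204
P_refl = |Γ|²·P_inc = 144 mW, P_del = (1 − |Γ|²)·P_inc = 563 mW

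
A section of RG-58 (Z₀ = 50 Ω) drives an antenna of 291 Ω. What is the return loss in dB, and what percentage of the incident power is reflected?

RL ≈ 3.01 dB; 49.9% of incident power reflected

Γ = (291 − 50)/(291 + 50) = 0.707
RL = −20·log₁₀(0.707) = 3.01 dB
P_refl/P_inc = |Γ|² = 0.499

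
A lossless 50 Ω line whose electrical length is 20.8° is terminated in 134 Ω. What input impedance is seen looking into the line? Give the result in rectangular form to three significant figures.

tan(βl) = tan(20.8°) = 0.38
Z_in = Z_0·(Z_L + jZ_0·tanβl)/(Z_0 + jZ_L·tanβl)
     = 50·(134 + j19)/(50 + j50.9)

Z_in ≈ 75.3 − j57.7 Ω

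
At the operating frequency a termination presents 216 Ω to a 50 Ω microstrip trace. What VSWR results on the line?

VSWR ≈ 4.32

Γ = (216 − 50)/(216 + 50) = 0.624
VSWR = (1 + 0.624)/(1 − 0.624)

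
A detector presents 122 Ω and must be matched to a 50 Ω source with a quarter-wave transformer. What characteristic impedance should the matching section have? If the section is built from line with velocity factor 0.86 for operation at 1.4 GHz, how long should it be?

Z_qwt = √(Z_0·R_L) = √(50 × 122) = √6100
λ = 0.86·c/f = 0.184 m, so l = λ/4 = 0.0461 m

Z_qwt ≈ 78.1 Ω; length ≈ 4.61 cm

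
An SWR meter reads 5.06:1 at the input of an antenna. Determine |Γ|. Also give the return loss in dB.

|Γ| = (S − 1)/(S + 1) = (5.06 − 1)/(5.06 + 1) = 4.06/6.06
RL = −20·log₁₀|Γ| = −20·log₁₀(0.67)

|Γ| ≈ 0.67; return loss ≈ 3.48 dB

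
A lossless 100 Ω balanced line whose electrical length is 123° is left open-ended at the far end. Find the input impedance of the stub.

tan(βl) = -1.54
For an open-ended stub, Z_in = −jZ_0·cot(βl) = −jZ_0/tan(βl)

Z_in ≈ +j64.9 Ω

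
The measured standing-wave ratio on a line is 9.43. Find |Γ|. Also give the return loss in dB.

|Γ| = (S − 1)/(S + 1) = (9.43 − 1)/(9.43 + 1) = 8.43/10.4
RL = −20·log₁₀|Γ| = −20·log₁₀(0.808)

|Γ| ≈ 0.808; return loss ≈ 1.85 dB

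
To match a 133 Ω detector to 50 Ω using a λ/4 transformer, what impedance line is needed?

Z_qwt = √(Z_0·R_L) = √(50 × 133) = √6650

Z_qwt ≈ 81.5 Ω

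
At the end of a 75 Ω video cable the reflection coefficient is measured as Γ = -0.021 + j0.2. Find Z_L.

Z_L ≈ 66.5 + j27.7 Ω

Z_L = Z_0·(1 + Γ)/(1 − Γ) = 75·(0.979 + j0.2)/(1.02 − j0.2)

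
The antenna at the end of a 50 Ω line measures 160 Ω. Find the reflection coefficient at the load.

Γ = 0.524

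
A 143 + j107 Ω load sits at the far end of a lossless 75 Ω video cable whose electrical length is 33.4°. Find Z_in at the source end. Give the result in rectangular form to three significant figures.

Z_in ≈ 130 − j108 Ω

tan(βl) = tan(33.4°) = 0.659
Z_in = Z_0·(Z_L + jZ_0·tanβl)/(Z_0 + jZ_L·tanβl)
     = 75·(143 + j156)/(4.45 + j94.3)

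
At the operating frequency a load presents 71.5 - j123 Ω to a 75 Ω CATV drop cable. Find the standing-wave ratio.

VSWR ≈ 4.61

Γ = (Z_L − Z_0)/(Z_L + Z_0) = (-3.5 − j123)/(146.5 − j123)
|Γ| = 123/191 = 0.643
VSWR = (1 + |Γ|)/(1 − |Γ|) = 1.64/0.357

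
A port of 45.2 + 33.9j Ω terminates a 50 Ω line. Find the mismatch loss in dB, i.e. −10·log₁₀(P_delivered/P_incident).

Γ = (-4.8 + j33.9)/(95.2 + j33.9), |Γ| = 0.339
|Γ|² = 0.115, so P_del/P_inc = 1 − |Γ|² = 0.885
ML = −10·log₁₀(1 − |Γ|²)

mismatch loss ≈ 0.53 dB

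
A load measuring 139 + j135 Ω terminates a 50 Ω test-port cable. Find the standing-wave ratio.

VSWR ≈ 5.58

Γ = (Z_L − Z_0)/(Z_L + Z_0) = (89 + j135)/(189 + j135)
|Γ| = 162/232 = 0.696
VSWR = (1 + |Γ|)/(1 − |Γ|) = 1.7/0.304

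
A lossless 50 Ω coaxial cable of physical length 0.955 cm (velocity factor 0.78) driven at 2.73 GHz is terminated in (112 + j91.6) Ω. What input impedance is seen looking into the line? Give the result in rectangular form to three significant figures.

λ = v/f = 0.78·c / 2.73 GHz = 0.0857 m
βl = 2π·l/λ = 2π × 0.111 = 40.1°
tan(βl) = tan(40.1°) = 0.842
Z_in = Z_0·(Z_L + jZ_0·tanβl)/(Z_0 + jZ_L·tanβl)
     = 50·(112 + j134)/(-27.2 + j94.3)

Z_in ≈ 49.7 − j73.7 Ω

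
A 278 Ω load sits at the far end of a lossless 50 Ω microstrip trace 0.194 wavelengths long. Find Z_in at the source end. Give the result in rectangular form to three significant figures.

Z_in ≈ 10.2 − j17.7 Ω

βl = 2π × 0.194 = 69.8°
tan(βl) = tan(69.8°) = 2.72
Z_in = Z_0·(Z_L + jZ_0·tanβl)/(Z_0 + jZ_L·tanβl)
     = 50·(278 + j136)/(50 + j757)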